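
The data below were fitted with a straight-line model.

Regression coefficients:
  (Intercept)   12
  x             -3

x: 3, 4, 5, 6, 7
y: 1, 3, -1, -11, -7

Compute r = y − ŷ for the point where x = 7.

ŷ = 12 − 3·7 = -9
r = -7 − (-9) = 2

r = 2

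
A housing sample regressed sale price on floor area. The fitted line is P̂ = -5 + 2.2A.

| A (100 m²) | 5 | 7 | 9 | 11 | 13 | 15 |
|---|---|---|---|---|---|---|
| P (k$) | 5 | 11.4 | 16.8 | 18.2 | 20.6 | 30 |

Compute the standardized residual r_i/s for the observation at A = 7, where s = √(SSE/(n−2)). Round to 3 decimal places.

A=5: P̂ = -5 + 2.2·5 = 6; r = 5 − 6 = -1
A=7: P̂ = -5 + 2.2·7 = 10.4; r = 11.4 − 10.4 = 1
A=9: P̂ = -5 + 2.2·9 = 14.8; r = 16.8 − 14.8 = 2
A=11: P̂ = -5 + 2.2·11 = 19.2; r = 18.2 − 19.2 = -1
A=13: P̂ = -5 + 2.2·13 = 23.6; r = 20.6 − 23.6 = -3
A=15: P̂ = -5 + 2.2·15 = 28; r = 30 − 28 = 2
SSE = 1 + 1 + 4 + 1 + 9 + 4 = 20
s = √(20/4) = 2.23607
r/s = 1 / 2.23607 = 0.447

0.447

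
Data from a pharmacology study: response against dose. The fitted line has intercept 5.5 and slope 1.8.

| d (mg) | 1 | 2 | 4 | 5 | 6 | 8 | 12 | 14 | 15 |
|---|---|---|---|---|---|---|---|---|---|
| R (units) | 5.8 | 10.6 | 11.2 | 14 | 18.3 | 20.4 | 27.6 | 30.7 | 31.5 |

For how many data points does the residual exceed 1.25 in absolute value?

4

d=1: R̂ = 5.5 + 1.8·1 = 7.3; e = 5.8 − 7.3 = -1.5
d=2: R̂ = 5.5 + 1.8·2 = 9.1; e = 10.6 − 9.1 = 1.5
d=4: R̂ = 5.5 + 1.8·4 = 12.7; e = 11.2 − 12.7 = -1.5
d=5: R̂ = 5.5 + 1.8·5 = 14.5; e = 14 − 14.5 = -0.5
d=6: R̂ = 5.5 + 1.8·6 = 16.3; e = 18.3 − 16.3 = 2
d=8: R̂ = 5.5 + 1.8·8 = 19.9; e = 20.4 − 19.9 = 0.5
d=12: R̂ = 5.5 + 1.8·12 = 27.1; e = 27.6 − 27.1 = 0.5
d=14: R̂ = 5.5 + 1.8·14 = 30.7; e = 30.7 − 30.7 = 0
d=15: R̂ = 5.5 + 1.8·15 = 32.5; e = 31.5 − 32.5 = -1
|e| > 1.25: d=1 (|e|=1.5), d=2 (|e|=1.5), d=4 (|e|=1.5), d=6 (|e|=2) → 4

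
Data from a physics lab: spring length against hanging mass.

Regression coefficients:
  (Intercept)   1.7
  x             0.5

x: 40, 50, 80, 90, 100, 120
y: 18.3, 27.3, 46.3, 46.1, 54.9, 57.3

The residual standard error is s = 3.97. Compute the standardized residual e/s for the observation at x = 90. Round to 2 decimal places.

-0.15

ŷ = 1.7 + 0.5·90 = 46.7
e = 46.1 − 46.7 = -0.6
e/s = -0.6 / 3.97 = -0.15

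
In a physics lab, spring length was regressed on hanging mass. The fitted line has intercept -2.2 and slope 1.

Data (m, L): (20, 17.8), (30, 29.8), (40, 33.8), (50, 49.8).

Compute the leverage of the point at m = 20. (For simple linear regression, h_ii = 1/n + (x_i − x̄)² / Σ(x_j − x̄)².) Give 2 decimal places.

m̄ = (20 + 30 + 40 + 50)/4 = 35
Σ(m − m̄)² = 225 + 25 + 25 + 225 = 500
h = 1/4 + (-15)²/500 = 0.25 + 0.45 = 0.70

h = 0.70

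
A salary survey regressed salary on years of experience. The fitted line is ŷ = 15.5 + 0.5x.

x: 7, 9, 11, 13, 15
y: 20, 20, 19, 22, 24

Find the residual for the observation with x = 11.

r = -2

ŷ = 15.5 + 0.5·11 = 21
r = 19 − 21 = -2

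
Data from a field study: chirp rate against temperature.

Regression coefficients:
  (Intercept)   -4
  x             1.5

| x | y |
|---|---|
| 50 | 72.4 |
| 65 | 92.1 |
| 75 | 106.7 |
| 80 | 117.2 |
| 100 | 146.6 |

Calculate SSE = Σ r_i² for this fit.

SSE = 8.96

x=50: ŷ = -4 + 1.5·50 = 71; r = 72.4 − 71 = 1.4
x=65: ŷ = -4 + 1.5·65 = 93.5; r = 92.1 − 93.5 = -1.4
x=75: ŷ = -4 + 1.5·75 = 108.5; r = 106.7 − 108.5 = -1.8
x=80: ŷ = -4 + 1.5·80 = 116; r = 117.2 − 116 = 1.2
x=100: ŷ = -4 + 1.5·100 = 146; r = 146.6 − 146 = 0.6
SSE = 1.96 + 1.96 + 3.24 + 1.44 + 0.36 = 8.96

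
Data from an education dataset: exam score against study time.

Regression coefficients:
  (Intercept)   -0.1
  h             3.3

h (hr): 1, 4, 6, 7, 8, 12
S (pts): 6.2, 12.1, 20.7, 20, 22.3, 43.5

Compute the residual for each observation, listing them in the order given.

h=1: Ŝ = -0.1 + 3.3·1 = 3.2; r = 6.2 − 3.2 = 3
h=4: Ŝ = -0.1 + 3.3·4 = 13.1; r = 12.1 − 13.1 = -1
h=6: Ŝ = -0.1 + 3.3·6 = 19.7; r = 20.7 − 19.7 = 1
h=7: Ŝ = -0.1 + 3.3·7 = 23; r = 20 − 23 = -3
h=8: Ŝ = -0.1 + 3.3·8 = 26.3; r = 22.3 − 26.3 = -4
h=12: Ŝ = -0.1 + 3.3·12 = 39.5; r = 43.5 − 39.5 = 4

3, -1, 1, -3, -4, 4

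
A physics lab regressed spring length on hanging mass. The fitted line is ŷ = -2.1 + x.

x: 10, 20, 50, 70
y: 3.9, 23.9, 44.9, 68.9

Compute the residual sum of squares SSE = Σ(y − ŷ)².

x=10: ŷ = -2.1 + 10 = 7.9; r = 3.9 − 7.9 = -4
x=20: ŷ = -2.1 + 20 = 17.9; r = 23.9 − 17.9 = 6
x=50: ŷ = -2.1 + 50 = 47.9; r = 44.9 − 47.9 = -3
x=70: ŷ = -2.1 + 70 = 67.9; r = 68.9 − 67.9 = 1
SSE = 16 + 36 + 9 + 1 = 62

SSE = 62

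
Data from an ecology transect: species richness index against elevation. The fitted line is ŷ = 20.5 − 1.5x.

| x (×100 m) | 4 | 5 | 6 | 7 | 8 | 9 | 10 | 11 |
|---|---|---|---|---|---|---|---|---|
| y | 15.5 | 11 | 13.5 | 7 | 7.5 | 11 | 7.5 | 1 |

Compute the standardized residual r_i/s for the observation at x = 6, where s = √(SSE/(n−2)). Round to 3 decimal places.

0.707

x=4: ŷ = 20.5 − 1.5·4 = 14.5; r = 15.5 − 14.5 = 1
x=5: ŷ = 20.5 − 1.5·5 = 13; r = 11 − 13 = -2
x=6: ŷ = 20.5 − 1.5·6 = 11.5; r = 13.5 − 11.5 = 2
x=7: ŷ = 20.5 − 1.5·7 = 10; r = 7 − 10 = -3
x=8: ŷ = 20.5 − 1.5·8 = 8.5; r = 7.5 − 8.5 = -1
x=9: ŷ = 20.5 − 1.5·9 = 7; r = 11 − 7 = 4
x=10: ŷ = 20.5 − 1.5·10 = 5.5; r = 7.5 − 5.5 = 2
x=11: ŷ = 20.5 − 1.5·11 = 4; r = 1 − 4 = -3
SSE = 1 + 4 + 4 + 9 + 1 + 16 + 4 + 9 = 48
s = √(48/6) = 2.82843
r/s = 2 / 2.82843 = 0.707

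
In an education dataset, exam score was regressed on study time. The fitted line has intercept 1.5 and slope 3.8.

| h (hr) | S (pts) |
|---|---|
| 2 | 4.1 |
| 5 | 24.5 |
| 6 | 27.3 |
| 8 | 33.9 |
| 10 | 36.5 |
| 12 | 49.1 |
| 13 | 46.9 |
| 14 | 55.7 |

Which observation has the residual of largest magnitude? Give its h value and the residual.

h=2: Ŝ = 1.5 + 3.8·2 = 9.1; e = 4.1 − 9.1 = -5
h=5: Ŝ = 1.5 + 3.8·5 = 20.5; e = 24.5 − 20.5 = 4
h=6: Ŝ = 1.5 + 3.8·6 = 24.3; e = 27.3 − 24.3 = 3
h=8: Ŝ = 1.5 + 3.8·8 = 31.9; e = 33.9 − 31.9 = 2
h=10: Ŝ = 1.5 + 3.8·10 = 39.5; e = 36.5 − 39.5 = -3
h=12: Ŝ = 1.5 + 3.8·12 = 47.1; e = 49.1 − 47.1 = 2
h=13: Ŝ = 1.5 + 3.8·13 = 50.9; e = 46.9 − 50.9 = -4
h=14: Ŝ = 1.5 + 3.8·14 = 54.7; e = 55.7 − 54.7 = 1
Largest |e| is 5 at h = 2, residual -5.

h = 2, e = -5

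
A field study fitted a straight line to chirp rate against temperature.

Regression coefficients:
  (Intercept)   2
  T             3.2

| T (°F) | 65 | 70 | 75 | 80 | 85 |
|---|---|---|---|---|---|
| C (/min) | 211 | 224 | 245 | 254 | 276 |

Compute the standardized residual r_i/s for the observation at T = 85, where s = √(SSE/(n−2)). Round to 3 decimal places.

T=65: ŷ = 2 + 3.2·65 = 210; r = 211 − 210 = 1
T=70: ŷ = 2 + 3.2·70 = 226; r = 224 − 226 = -2
T=75: ŷ = 2 + 3.2·75 = 242; r = 245 − 242 = 3
T=80: ŷ = 2 + 3.2·80 = 258; r = 254 − 258 = -4
T=85: ŷ = 2 + 3.2·85 = 274; r = 276 − 274 = 2
SSE = 1 + 4 + 9 + 16 + 4 = 34
s = √(34/3) = 3.3665
r/s = 2 / 3.3665 = 0.594

0.594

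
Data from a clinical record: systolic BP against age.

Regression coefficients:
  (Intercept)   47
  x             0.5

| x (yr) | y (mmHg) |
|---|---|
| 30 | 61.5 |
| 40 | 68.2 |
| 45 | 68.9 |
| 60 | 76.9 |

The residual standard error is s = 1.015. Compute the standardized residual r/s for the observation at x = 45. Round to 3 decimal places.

-0.591

ŷ = 47 + 0.5·45 = 69.5
r = 68.9 − 69.5 = -0.6
r/s = -0.6 / 1.015 = -0.591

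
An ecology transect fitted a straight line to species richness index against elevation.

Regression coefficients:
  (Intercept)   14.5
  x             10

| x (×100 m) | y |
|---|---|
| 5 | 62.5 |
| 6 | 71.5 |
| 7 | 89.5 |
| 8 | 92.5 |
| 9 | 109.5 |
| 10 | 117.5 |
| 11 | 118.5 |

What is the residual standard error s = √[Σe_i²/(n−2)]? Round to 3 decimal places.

x=5: ŷ = 14.5 + 10·5 = 64.5; e = 62.5 − 64.5 = -2
x=6: ŷ = 14.5 + 10·6 = 74.5; e = 71.5 − 74.5 = -3
x=7: ŷ = 14.5 + 10·7 = 84.5; e = 89.5 − 84.5 = 5
x=8: ŷ = 14.5 + 10·8 = 94.5; e = 92.5 − 94.5 = -2
x=9: ŷ = 14.5 + 10·9 = 104.5; e = 109.5 − 104.5 = 5
x=10: ŷ = 14.5 + 10·10 = 114.5; e = 117.5 − 114.5 = 3
x=11: ŷ = 14.5 + 10·11 = 124.5; e = 118.5 − 124.5 = -6
SSE = 4 + 9 + 25 + 4 + 25 + 9 + 36 = 112
s = √(112/5) = √22.4 ≈ 4.733

s = 4.733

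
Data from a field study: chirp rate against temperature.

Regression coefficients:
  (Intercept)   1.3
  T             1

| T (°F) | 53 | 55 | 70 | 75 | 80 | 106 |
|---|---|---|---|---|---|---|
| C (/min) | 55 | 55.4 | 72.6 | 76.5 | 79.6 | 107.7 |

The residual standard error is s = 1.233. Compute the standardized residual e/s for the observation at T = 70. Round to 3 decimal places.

1.054

ŷ = 1.3 + 70 = 71.3
e = 72.6 − 71.3 = 1.3
e/s = 1.3 / 1.233 = 1.054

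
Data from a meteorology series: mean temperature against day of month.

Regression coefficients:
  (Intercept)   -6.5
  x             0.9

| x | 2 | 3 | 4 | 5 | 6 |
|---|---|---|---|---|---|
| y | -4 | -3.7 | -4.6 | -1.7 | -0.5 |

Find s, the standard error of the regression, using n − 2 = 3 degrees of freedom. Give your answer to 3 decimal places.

s = 1.131

x=2: ŷ = -6.5 + 0.9·2 = -4.7; r = -4 − (-4.7) = 0.7
x=3: ŷ = -6.5 + 0.9·3 = -3.8; r = -3.7 − (-3.8) = 0.1
x=4: ŷ = -6.5 + 0.9·4 = -2.9; r = -4.6 − (-2.9) = -1.7
x=5: ŷ = -6.5 + 0.9·5 = -2; r = -1.7 − (-2) = 0.3
x=6: ŷ = -6.5 + 0.9·6 = -1.1; r = -0.5 − (-1.1) = 0.6
SSE = 0.49 + 0.01 + 2.89 + 0.09 + 0.36 = 3.84
s = √(3.84/3) = √1.28 ≈ 1.131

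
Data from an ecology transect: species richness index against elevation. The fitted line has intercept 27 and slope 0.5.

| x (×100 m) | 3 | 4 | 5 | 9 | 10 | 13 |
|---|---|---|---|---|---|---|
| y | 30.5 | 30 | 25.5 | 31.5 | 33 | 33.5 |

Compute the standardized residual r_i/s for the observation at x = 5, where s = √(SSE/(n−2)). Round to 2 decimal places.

-1.71

x=3: ŷ = 27 + 0.5·3 = 28.5; r = 30.5 − 28.5 = 2
x=4: ŷ = 27 + 0.5·4 = 29; r = 30 − 29 = 1
x=5: ŷ = 27 + 0.5·5 = 29.5; r = 25.5 − 29.5 = -4
x=9: ŷ = 27 + 0.5·9 = 31.5; r = 31.5 − 31.5 = 0
x=10: ŷ = 27 + 0.5·10 = 32; r = 33 − 32 = 1
x=13: ŷ = 27 + 0.5·13 = 33.5; r = 33.5 − 33.5 = 0
SSE = 4 + 1 + 16 + 0 + 1 + 0 = 22
s = √(22/4) = 2.34521
r/s = -4 / 2.34521 = -1.71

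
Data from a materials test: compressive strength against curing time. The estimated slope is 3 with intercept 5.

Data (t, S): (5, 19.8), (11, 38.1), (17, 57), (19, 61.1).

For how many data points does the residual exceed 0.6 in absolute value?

2

t=5: ŷ = 5 + 3·5 = 20; r = 19.8 − 20 = -0.2
t=11: ŷ = 5 + 3·11 = 38; r = 38.1 − 38 = 0.1
t=17: ŷ = 5 + 3·17 = 56; r = 57 − 56 = 1
t=19: ŷ = 5 + 3·19 = 62; r = 61.1 − 62 = -0.9
|r| > 0.6: t=17 (|r|=1), t=19 (|r|=0.9) → 2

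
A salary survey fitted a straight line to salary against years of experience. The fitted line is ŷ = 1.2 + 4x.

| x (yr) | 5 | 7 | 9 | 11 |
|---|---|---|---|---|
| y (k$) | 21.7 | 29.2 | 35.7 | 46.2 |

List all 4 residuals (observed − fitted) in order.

0.5, 0, -1.5, 1

x=5: ŷ = 1.2 + 4·5 = 21.2; e = 21.7 − 21.2 = 0.5
x=7: ŷ = 1.2 + 4·7 = 29.2; e = 29.2 − 29.2 = 0
x=9: ŷ = 1.2 + 4·9 = 37.2; e = 35.7 − 37.2 = -1.5
x=11: ŷ = 1.2 + 4·11 = 45.2; e = 46.2 − 45.2 = 1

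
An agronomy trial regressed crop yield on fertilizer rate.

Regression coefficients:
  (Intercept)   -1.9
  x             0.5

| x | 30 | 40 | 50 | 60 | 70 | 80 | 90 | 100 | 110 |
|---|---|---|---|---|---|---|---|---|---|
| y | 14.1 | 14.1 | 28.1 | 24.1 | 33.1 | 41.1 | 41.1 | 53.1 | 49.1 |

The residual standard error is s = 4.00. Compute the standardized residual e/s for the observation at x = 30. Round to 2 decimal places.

ŷ = -1.9 + 0.5·30 = 13.1
e = 14.1 − 13.1 = 1
e/s = 1 / 4.00 = 0.25

0.25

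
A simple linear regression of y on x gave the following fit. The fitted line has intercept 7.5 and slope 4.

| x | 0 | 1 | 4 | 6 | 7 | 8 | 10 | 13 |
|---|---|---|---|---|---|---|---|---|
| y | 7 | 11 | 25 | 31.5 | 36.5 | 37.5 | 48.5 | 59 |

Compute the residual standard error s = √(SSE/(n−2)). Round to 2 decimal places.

s = 1.22

x=0: ŷ = 7.5 + 4·0 = 7.5; r = 7 − 7.5 = -0.5
x=1: ŷ = 7.5 + 4·1 = 11.5; r = 11 − 11.5 = -0.5
x=4: ŷ = 7.5 + 4·4 = 23.5; r = 25 − 23.5 = 1.5
x=6: ŷ = 7.5 + 4·6 = 31.5; r = 31.5 − 31.5 = 0
x=7: ŷ = 7.5 + 4·7 = 35.5; r = 36.5 − 35.5 = 1
x=8: ŷ = 7.5 + 4·8 = 39.5; r = 37.5 − 39.5 = -2
x=10: ŷ = 7.5 + 4·10 = 47.5; r = 48.5 − 47.5 = 1
x=13: ŷ = 7.5 + 4·13 = 59.5; r = 59 − 59.5 = -0.5
SSE = 0.25 + 0.25 + 2.25 + 0 + 1 + 4 + 1 + 0.25 = 9
s = √(9/6) = √1.5 ≈ 1.22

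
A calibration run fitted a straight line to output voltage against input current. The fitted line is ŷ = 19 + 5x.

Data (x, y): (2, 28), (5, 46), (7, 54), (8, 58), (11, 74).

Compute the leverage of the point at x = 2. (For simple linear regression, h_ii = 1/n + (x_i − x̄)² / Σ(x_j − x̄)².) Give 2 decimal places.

h = 0.67

x̄ = (2 + 5 + 7 + 8 + 11)/5 = 6.6
Σ(x − x̄)² = 21.16 + 2.56 + 0.16 + 1.96 + 19.36 = 45.2
h = 1/5 + (-4.6)²/45.2 = 0.2 + 0.468142 = 0.67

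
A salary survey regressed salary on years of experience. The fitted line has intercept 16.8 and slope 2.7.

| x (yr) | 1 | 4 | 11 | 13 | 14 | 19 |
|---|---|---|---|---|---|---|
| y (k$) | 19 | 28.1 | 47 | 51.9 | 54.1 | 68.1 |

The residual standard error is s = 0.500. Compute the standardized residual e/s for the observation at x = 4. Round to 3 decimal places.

1.000

ŷ = 16.8 + 2.7·4 = 27.6
e = 28.1 − 27.6 = 0.5
e/s = 0.5 / 0.500 = 1.000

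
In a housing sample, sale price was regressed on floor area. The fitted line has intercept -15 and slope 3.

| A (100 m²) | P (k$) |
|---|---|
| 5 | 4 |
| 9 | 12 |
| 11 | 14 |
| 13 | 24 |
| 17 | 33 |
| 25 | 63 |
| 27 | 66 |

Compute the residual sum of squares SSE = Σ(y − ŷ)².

SSE = 50

A=5: ŷ = -15 + 3·5 = 0; e = 4 − 0 = 4
A=9: ŷ = -15 + 3·9 = 12; e = 12 − 12 = 0
A=11: ŷ = -15 + 3·11 = 18; e = 14 − 18 = -4
A=13: ŷ = -15 + 3·13 = 24; e = 24 − 24 = 0
A=17: ŷ = -15 + 3·17 = 36; e = 33 − 36 = -3
A=25: ŷ = -15 + 3·25 = 60; e = 63 − 60 = 3
A=27: ŷ = -15 + 3·27 = 66; e = 66 − 66 = 0
SSE = 16 + 0 + 16 + 0 + 9 + 9 + 0 = 50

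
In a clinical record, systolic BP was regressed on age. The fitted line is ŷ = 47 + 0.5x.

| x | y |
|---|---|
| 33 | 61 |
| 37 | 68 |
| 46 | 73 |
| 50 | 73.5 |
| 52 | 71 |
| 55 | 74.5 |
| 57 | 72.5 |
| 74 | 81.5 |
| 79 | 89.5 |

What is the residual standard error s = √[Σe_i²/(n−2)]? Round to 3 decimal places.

x=33: ŷ = 47 + 0.5·33 = 63.5; e = 61 − 63.5 = -2.5
x=37: ŷ = 47 + 0.5·37 = 65.5; e = 68 − 65.5 = 2.5
x=46: ŷ = 47 + 0.5·46 = 70; e = 73 − 70 = 3
x=50: ŷ = 47 + 0.5·50 = 72; e = 73.5 − 72 = 1.5
x=52: ŷ = 47 + 0.5·52 = 73; e = 71 − 73 = -2
x=55: ŷ = 47 + 0.5·55 = 74.5; e = 74.5 − 74.5 = 0
x=57: ŷ = 47 + 0.5·57 = 75.5; e = 72.5 − 75.5 = -3
x=74: ŷ = 47 + 0.5·74 = 84; e = 81.5 − 84 = -2.5
x=79: ŷ = 47 + 0.5·79 = 86.5; e = 89.5 − 86.5 = 3
SSE = 6.25 + 6.25 + 9 + 2.25 + 4 + 0 + 9 + 6.25 + 9 = 52
s = √(52/7) = √7.42857 ≈ 2.726

s = 2.726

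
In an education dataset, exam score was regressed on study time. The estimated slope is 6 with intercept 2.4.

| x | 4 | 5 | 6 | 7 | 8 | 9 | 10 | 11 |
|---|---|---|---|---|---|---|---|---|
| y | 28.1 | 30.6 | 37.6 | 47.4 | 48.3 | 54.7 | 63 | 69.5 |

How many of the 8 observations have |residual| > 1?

x=4: ŷ = 2.4 + 6·4 = 26.4; e = 28.1 − 26.4 = 1.7
x=5: ŷ = 2.4 + 6·5 = 32.4; e = 30.6 − 32.4 = -1.8
x=6: ŷ = 2.4 + 6·6 = 38.4; e = 37.6 − 38.4 = -0.8
x=7: ŷ = 2.4 + 6·7 = 44.4; e = 47.4 − 44.4 = 3
x=8: ŷ = 2.4 + 6·8 = 50.4; e = 48.3 − 50.4 = -2.1
x=9: ŷ = 2.4 + 6·9 = 56.4; e = 54.7 − 56.4 = -1.7
x=10: ŷ = 2.4 + 6·10 = 62.4; e = 63 − 62.4 = 0.6
x=11: ŷ = 2.4 + 6·11 = 68.4; e = 69.5 − 68.4 = 1.1
|e| > 1: x=4 (|e|=1.7), x=5 (|e|=1.8), x=7 (|e|=3), x=8 (|e|=2.1), x=9 (|e|=1.7), x=11 (|e|=1.1) → 6

6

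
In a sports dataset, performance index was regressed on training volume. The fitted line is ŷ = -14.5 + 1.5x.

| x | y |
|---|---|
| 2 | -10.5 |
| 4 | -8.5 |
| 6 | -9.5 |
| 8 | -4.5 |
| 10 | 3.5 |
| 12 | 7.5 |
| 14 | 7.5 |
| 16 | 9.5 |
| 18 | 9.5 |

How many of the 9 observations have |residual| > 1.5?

5

x=2: ŷ = -14.5 + 1.5·2 = -11.5; r = -10.5 − (-11.5) = 1
x=4: ŷ = -14.5 + 1.5·4 = -8.5; r = -8.5 − (-8.5) = 0
x=6: ŷ = -14.5 + 1.5·6 = -5.5; r = -9.5 − (-5.5) = -4
x=8: ŷ = -14.5 + 1.5·8 = -2.5; r = -4.5 − (-2.5) = -2
x=10: ŷ = -14.5 + 1.5·10 = 0.5; r = 3.5 − 0.5 = 3
x=12: ŷ = -14.5 + 1.5·12 = 3.5; r = 7.5 − 3.5 = 4
x=14: ŷ = -14.5 + 1.5·14 = 6.5; r = 7.5 − 6.5 = 1
x=16: ŷ = -14.5 + 1.5·16 = 9.5; r = 9.5 − 9.5 = 0
x=18: ŷ = -14.5 + 1.5·18 = 12.5; r = 9.5 − 12.5 = -3
|r| > 1.5: x=6 (|r|=4), x=8 (|r|=2), x=10 (|r|=3), x=12 (|r|=4), x=18 (|r|=3) → 5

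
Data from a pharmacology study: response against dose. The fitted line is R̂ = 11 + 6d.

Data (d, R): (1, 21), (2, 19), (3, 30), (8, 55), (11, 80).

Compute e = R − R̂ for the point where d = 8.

R̂ = 11 + 6·8 = 59
e = 55 − 59 = -4

e = -4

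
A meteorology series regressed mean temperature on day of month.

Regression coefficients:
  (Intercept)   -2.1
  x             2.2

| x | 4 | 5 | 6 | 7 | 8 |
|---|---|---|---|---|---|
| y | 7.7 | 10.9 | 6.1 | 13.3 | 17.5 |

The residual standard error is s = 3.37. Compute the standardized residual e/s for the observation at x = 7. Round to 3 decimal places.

ŷ = -2.1 + 2.2·7 = 13.3
e = 13.3 − 13.3 = 0
e/s = 0 / 3.37 = 0.000

0.000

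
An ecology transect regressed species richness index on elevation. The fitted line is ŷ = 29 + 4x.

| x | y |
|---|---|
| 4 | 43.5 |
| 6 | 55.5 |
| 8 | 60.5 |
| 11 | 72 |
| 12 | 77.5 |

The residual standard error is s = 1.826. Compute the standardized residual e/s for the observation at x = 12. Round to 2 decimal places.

ŷ = 29 + 4·12 = 77
e = 77.5 − 77 = 0.5
e/s = 0.5 / 1.826 = 0.27

0.27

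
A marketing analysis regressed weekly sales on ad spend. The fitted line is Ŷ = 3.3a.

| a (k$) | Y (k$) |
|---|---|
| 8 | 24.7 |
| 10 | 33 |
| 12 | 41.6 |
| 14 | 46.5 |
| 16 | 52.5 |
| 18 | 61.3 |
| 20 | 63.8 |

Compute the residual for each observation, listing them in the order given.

-1.7, 0, 2, 0.3, -0.3, 1.9, -2.2

a=8: Ŷ = 3.3·8 = 26.4; e = 24.7 − 26.4 = -1.7
a=10: Ŷ = 3.3·10 = 33; e = 33 − 33 = 0
a=12: Ŷ = 3.3·12 = 39.6; e = 41.6 − 39.6 = 2
a=14: Ŷ = 3.3·14 = 46.2; e = 46.5 − 46.2 = 0.3
a=16: Ŷ = 3.3·16 = 52.8; e = 52.5 − 52.8 = -0.3
a=18: Ŷ = 3.3·18 = 59.4; e = 61.3 − 59.4 = 1.9
a=20: Ŷ = 3.3·20 = 66; e = 63.8 − 66 = -2.2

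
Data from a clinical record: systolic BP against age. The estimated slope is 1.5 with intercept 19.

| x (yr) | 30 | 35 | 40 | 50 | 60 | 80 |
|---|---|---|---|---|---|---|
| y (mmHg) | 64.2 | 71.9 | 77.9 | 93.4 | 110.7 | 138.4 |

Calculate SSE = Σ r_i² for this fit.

x=30: ŷ = 19 + 1.5·30 = 64; r = 64.2 − 64 = 0.2
x=35: ŷ = 19 + 1.5·35 = 71.5; r = 71.9 − 71.5 = 0.4
x=40: ŷ = 19 + 1.5·40 = 79; r = 77.9 − 79 = -1.1
x=50: ŷ = 19 + 1.5·50 = 94; r = 93.4 − 94 = -0.6
x=60: ŷ = 19 + 1.5·60 = 109; r = 110.7 − 109 = 1.7
x=80: ŷ = 19 + 1.5·80 = 139; r = 138.4 − 139 = -0.6
SSE = 0.04 + 0.16 + 1.21 + 0.36 + 2.89 + 0.36 = 5.02

SSE = 5.02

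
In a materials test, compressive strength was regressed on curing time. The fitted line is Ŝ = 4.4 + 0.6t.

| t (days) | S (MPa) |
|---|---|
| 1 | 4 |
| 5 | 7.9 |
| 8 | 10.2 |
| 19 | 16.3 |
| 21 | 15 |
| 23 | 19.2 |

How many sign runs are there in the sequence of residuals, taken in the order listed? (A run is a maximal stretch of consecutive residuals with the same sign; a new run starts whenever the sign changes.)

4 runs

t=1: Ŝ = 4.4 + 0.6·1 = 5; e = 4 − 5 = -1
t=5: Ŝ = 4.4 + 0.6·5 = 7.4; e = 7.9 − 7.4 = 0.5
t=8: Ŝ = 4.4 + 0.6·8 = 9.2; e = 10.2 − 9.2 = 1
t=19: Ŝ = 4.4 + 0.6·19 = 15.8; e = 16.3 − 15.8 = 0.5
t=21: Ŝ = 4.4 + 0.6·21 = 17; e = 15 − 17 = -2
t=23: Ŝ = 4.4 + 0.6·23 = 18.2; e = 19.2 − 18.2 = 1
Signs: − + + + − +
Runs: −×1, +×3, −×1, +×1 → 4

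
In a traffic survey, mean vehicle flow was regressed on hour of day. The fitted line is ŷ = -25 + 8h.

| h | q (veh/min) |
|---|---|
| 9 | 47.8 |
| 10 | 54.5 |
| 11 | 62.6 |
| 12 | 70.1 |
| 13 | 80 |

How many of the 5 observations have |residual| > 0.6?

3

h=9: ŷ = -25 + 8·9 = 47; e = 47.8 − 47 = 0.8
h=10: ŷ = -25 + 8·10 = 55; e = 54.5 − 55 = -0.5
h=11: ŷ = -25 + 8·11 = 63; e = 62.6 − 63 = -0.4
h=12: ŷ = -25 + 8·12 = 71; e = 70.1 − 71 = -0.9
h=13: ŷ = -25 + 8·13 = 79; e = 80 − 79 = 1
|e| > 0.6: h=9 (|e|=0.8), h=12 (|e|=0.9), h=13 (|e|=1) → 3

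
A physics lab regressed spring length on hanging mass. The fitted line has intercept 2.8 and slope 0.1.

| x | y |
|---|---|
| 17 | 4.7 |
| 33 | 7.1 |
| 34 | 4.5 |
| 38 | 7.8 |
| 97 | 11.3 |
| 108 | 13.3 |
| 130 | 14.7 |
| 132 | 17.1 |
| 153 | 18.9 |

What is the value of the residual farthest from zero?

x=17: ŷ = 2.8 + 0.1·17 = 4.5; e = 4.7 − 4.5 = 0.2
x=33: ŷ = 2.8 + 0.1·33 = 6.1; e = 7.1 − 6.1 = 1
x=34: ŷ = 2.8 + 0.1·34 = 6.2; e = 4.5 − 6.2 = -1.7
x=38: ŷ = 2.8 + 0.1·38 = 6.6; e = 7.8 − 6.6 = 1.2
x=97: ŷ = 2.8 + 0.1·97 = 12.5; e = 11.3 − 12.5 = -1.2
x=108: ŷ = 2.8 + 0.1·108 = 13.6; e = 13.3 − 13.6 = -0.3
x=130: ŷ = 2.8 + 0.1·130 = 15.8; e = 14.7 − 15.8 = -1.1
x=132: ŷ = 2.8 + 0.1·132 = 16; e = 17.1 − 16 = 1.1
x=153: ŷ = 2.8 + 0.1·153 = 18.1; e = 18.9 − 18.1 = 0.8
Largest |e| is 1.7 at x = 34, residual -1.7.

e = -1.7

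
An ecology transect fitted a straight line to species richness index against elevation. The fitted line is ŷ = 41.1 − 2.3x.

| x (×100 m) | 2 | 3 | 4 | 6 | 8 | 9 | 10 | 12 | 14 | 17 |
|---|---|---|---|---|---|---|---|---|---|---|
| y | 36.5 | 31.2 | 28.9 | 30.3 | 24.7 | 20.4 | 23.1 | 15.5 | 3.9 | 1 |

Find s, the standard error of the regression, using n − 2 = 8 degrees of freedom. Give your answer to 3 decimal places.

x=2: ŷ = 41.1 − 2.3·2 = 36.5; e = 36.5 − 36.5 = 0
x=3: ŷ = 41.1 − 2.3·3 = 34.2; e = 31.2 − 34.2 = -3
x=4: ŷ = 41.1 − 2.3·4 = 31.9; e = 28.9 − 31.9 = -3
x=6: ŷ = 41.1 − 2.3·6 = 27.3; e = 30.3 − 27.3 = 3
x=8: ŷ = 41.1 − 2.3·8 = 22.7; e = 24.7 − 22.7 = 2
x=9: ŷ = 41.1 − 2.3·9 = 20.4; e = 20.4 − 20.4 = 0
x=10: ŷ = 41.1 − 2.3·10 = 18.1; e = 23.1 − 18.1 = 5
x=12: ŷ = 41.1 − 2.3·12 = 13.5; e = 15.5 − 13.5 = 2
x=14: ŷ = 41.1 − 2.3·14 = 8.9; e = 3.9 − 8.9 = -5
x=17: ŷ = 41.1 − 2.3·17 = 2; e = 1 − 2 = -1
SSE = 0 + 9 + 9 + 9 + 4 + 0 + 25 + 4 + 25 + 1 = 86
s = √(86/8) = √10.75 ≈ 3.279

s = 3.279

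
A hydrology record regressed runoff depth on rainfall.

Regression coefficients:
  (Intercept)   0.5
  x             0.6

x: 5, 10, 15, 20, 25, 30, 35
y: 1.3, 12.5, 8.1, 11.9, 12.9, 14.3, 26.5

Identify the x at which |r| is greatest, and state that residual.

x=5: ŷ = 0.5 + 0.6·5 = 3.5; r = 1.3 − 3.5 = -2.2
x=10: ŷ = 0.5 + 0.6·10 = 6.5; r = 12.5 − 6.5 = 6
x=15: ŷ = 0.5 + 0.6·15 = 9.5; r = 8.1 − 9.5 = -1.4
x=20: ŷ = 0.5 + 0.6·20 = 12.5; r = 11.9 − 12.5 = -0.6
x=25: ŷ = 0.5 + 0.6·25 = 15.5; r = 12.9 − 15.5 = -2.6
x=30: ŷ = 0.5 + 0.6·30 = 18.5; r = 14.3 − 18.5 = -4.2
x=35: ŷ = 0.5 + 0.6·35 = 21.5; r = 26.5 − 21.5 = 5
Largest |r| is 6 at x = 10, residual 6.

x = 10, r = 6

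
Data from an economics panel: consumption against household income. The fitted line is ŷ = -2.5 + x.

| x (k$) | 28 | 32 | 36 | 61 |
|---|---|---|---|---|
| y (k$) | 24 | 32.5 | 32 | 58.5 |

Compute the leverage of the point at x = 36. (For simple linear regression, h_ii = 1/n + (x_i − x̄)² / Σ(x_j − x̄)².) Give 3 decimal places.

h = 0.266

x̄ = (28 + 32 + 36 + 61)/4 = 39.25
Σ(x − x̄)² = 126.562 + 52.5625 + 10.5625 + 473.062 = 662.75
h = 1/4 + (-3.25)²/662.75 = 0.25 + 0.0159374 = 0.266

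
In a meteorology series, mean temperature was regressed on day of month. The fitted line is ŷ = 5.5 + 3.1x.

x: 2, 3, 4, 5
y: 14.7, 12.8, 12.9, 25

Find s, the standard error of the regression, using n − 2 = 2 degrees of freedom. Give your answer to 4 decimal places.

x=2: ŷ = 5.5 + 3.1·2 = 11.7; r = 14.7 − 11.7 = 3
x=3: ŷ = 5.5 + 3.1·3 = 14.8; r = 12.8 − 14.8 = -2
x=4: ŷ = 5.5 + 3.1·4 = 17.9; r = 12.9 − 17.9 = -5
x=5: ŷ = 5.5 + 3.1·5 = 21; r = 25 − 21 = 4
SSE = 9 + 4 + 25 + 16 = 54
s = √(54/2) = √27 ≈ 5.1962

s = 5.1962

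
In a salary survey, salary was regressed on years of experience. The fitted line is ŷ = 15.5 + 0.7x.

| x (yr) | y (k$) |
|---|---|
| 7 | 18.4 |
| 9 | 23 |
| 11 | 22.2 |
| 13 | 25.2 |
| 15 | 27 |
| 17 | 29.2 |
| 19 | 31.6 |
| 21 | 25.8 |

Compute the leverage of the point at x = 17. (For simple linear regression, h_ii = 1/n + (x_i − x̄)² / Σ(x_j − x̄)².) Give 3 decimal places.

h = 0.179

x̄ = (7 + 9 + 11 + 13 + 15 + 17 + 19 + 21)/8 = 14
Σ(x − x̄)² = 49 + 25 + 9 + 1 + 1 + 9 + 25 + 49 = 168
h = 1/8 + (3)²/168 = 0.125 + 0.0535714 = 0.179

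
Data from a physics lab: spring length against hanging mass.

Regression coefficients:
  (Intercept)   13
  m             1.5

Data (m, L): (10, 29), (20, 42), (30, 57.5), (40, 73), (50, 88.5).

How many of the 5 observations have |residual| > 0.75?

2

m=10: ŷ = 13 + 1.5·10 = 28; e = 29 − 28 = 1
m=20: ŷ = 13 + 1.5·20 = 43; e = 42 − 43 = -1
m=30: ŷ = 13 + 1.5·30 = 58; e = 57.5 − 58 = -0.5
m=40: ŷ = 13 + 1.5·40 = 73; e = 73 − 73 = 0
m=50: ŷ = 13 + 1.5·50 = 88; e = 88.5 − 88 = 0.5
|e| > 0.75: m=10 (|e|=1), m=20 (|e|=1) → 2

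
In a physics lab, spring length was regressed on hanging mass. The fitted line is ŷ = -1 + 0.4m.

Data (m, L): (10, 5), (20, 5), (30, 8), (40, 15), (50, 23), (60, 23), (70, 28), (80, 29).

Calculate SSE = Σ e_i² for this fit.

SSE = 38

m=10: ŷ = -1 + 0.4·10 = 3; e = 5 − 3 = 2
m=20: ŷ = -1 + 0.4·20 = 7; e = 5 − 7 = -2
m=30: ŷ = -1 + 0.4·30 = 11; e = 8 − 11 = -3
m=40: ŷ = -1 + 0.4·40 = 15; e = 15 − 15 = 0
m=50: ŷ = -1 + 0.4·50 = 19; e = 23 − 19 = 4
m=60: ŷ = -1 + 0.4·60 = 23; e = 23 − 23 = 0
m=70: ŷ = -1 + 0.4·70 = 27; e = 28 − 27 = 1
m=80: ŷ = -1 + 0.4·80 = 31; e = 29 − 31 = -2
SSE = 4 + 4 + 9 + 0 + 16 + 0 + 1 + 4 = 38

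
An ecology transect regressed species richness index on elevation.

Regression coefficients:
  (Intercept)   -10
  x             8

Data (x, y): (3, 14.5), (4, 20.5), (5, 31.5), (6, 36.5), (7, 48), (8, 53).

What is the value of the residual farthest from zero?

r = 2

x=3: ŷ = -10 + 8·3 = 14; r = 14.5 − 14 = 0.5
x=4: ŷ = -10 + 8·4 = 22; r = 20.5 − 22 = -1.5
x=5: ŷ = -10 + 8·5 = 30; r = 31.5 − 30 = 1.5
x=6: ŷ = -10 + 8·6 = 38; r = 36.5 − 38 = -1.5
x=7: ŷ = -10 + 8·7 = 46; r = 48 − 46 = 2
x=8: ŷ = -10 + 8·8 = 54; r = 53 − 54 = -1
Largest |r| is 2 at x = 7, residual 2.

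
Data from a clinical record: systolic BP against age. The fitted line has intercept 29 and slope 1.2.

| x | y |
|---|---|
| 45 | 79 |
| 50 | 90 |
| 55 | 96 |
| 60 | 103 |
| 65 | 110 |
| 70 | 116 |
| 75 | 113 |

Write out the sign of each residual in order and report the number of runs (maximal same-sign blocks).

3 runs

x=45: ŷ = 29 + 1.2·45 = 83; e = 79 − 83 = -4
x=50: ŷ = 29 + 1.2·50 = 89; e = 90 − 89 = 1
x=55: ŷ = 29 + 1.2·55 = 95; e = 96 − 95 = 1
x=60: ŷ = 29 + 1.2·60 = 101; e = 103 − 101 = 2
x=65: ŷ = 29 + 1.2·65 = 107; e = 110 − 107 = 3
x=70: ŷ = 29 + 1.2·70 = 113; e = 116 − 113 = 3
x=75: ŷ = 29 + 1.2·75 = 119; e = 113 − 119 = -6
Signs: − + + + + + −
Runs: −×1, +×5, −×1 → 3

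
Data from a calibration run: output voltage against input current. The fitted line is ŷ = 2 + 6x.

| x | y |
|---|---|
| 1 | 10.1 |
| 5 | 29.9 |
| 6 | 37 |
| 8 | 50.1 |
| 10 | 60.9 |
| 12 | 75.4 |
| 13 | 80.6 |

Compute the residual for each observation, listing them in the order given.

2.1, -2.1, -1, 0.1, -1.1, 1.4, 0.6

x=1: ŷ = 2 + 6·1 = 8; e = 10.1 − 8 = 2.1
x=5: ŷ = 2 + 6·5 = 32; e = 29.9 − 32 = -2.1
x=6: ŷ = 2 + 6·6 = 38; e = 37 − 38 = -1
x=8: ŷ = 2 + 6·8 = 50; e = 50.1 − 50 = 0.1
x=10: ŷ = 2 + 6·10 = 62; e = 60.9 − 62 = -1.1
x=12: ŷ = 2 + 6·12 = 74; e = 75.4 − 74 = 1.4
x=13: ŷ = 2 + 6·13 = 80; e = 80.6 − 80 = 0.6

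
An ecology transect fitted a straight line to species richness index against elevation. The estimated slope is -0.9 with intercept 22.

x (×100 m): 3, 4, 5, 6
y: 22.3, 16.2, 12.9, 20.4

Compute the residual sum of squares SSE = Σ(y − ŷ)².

x=3: ŷ = 22 − 0.9·3 = 19.3; r = 22.3 − 19.3 = 3
x=4: ŷ = 22 − 0.9·4 = 18.4; r = 16.2 − 18.4 = -2.2
x=5: ŷ = 22 − 0.9·5 = 17.5; r = 12.9 − 17.5 = -4.6
x=6: ŷ = 22 − 0.9·6 = 16.6; r = 20.4 − 16.6 = 3.8
SSE = 9 + 4.84 + 21.16 + 14.44 = 49.44

SSE = 49.44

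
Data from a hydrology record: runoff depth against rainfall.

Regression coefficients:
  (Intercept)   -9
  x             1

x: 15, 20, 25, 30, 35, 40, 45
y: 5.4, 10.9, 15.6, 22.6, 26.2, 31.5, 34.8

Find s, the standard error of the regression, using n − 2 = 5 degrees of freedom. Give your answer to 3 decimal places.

x=15: ŷ = -9 + 15 = 6; r = 5.4 − 6 = -0.6
x=20: ŷ = -9 + 20 = 11; r = 10.9 − 11 = -0.1
x=25: ŷ = -9 + 25 = 16; r = 15.6 − 16 = -0.4
x=30: ŷ = -9 + 30 = 21; r = 22.6 − 21 = 1.6
x=35: ŷ = -9 + 35 = 26; r = 26.2 − 26 = 0.2
x=40: ŷ = -9 + 40 = 31; r = 31.5 − 31 = 0.5
x=45: ŷ = -9 + 45 = 36; r = 34.8 − 36 = -1.2
SSE = 0.36 + 0.01 + 0.16 + 2.56 + 0.04 + 0.25 + 1.44 = 4.82
s = √(4.82/5) = √0.964 ≈ 0.982

s = 0.982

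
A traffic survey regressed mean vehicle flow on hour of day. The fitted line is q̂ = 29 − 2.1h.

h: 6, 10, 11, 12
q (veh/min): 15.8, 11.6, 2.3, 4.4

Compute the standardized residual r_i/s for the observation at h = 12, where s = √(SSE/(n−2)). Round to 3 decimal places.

0.164

h=6: q̂ = 29 − 2.1·6 = 16.4; r = 15.8 − 16.4 = -0.6
h=10: q̂ = 29 − 2.1·10 = 8; r = 11.6 − 8 = 3.6
h=11: q̂ = 29 − 2.1·11 = 5.9; r = 2.3 − 5.9 = -3.6
h=12: q̂ = 29 − 2.1·12 = 3.8; r = 4.4 − 3.8 = 0.6
SSE = 0.36 + 12.96 + 12.96 + 0.36 = 26.64
s = √(26.64/2) = 3.64966
r/s = 0.6 / 3.64966 = 0.164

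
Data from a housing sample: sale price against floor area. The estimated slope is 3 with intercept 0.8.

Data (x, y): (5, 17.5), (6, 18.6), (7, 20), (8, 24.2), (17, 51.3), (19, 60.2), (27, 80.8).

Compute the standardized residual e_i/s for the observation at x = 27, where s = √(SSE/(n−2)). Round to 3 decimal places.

-0.608

x=5: ŷ = 0.8 + 3·5 = 15.8; e = 17.5 − 15.8 = 1.7
x=6: ŷ = 0.8 + 3·6 = 18.8; e = 18.6 − 18.8 = -0.2
x=7: ŷ = 0.8 + 3·7 = 21.8; e = 20 − 21.8 = -1.8
x=8: ŷ = 0.8 + 3·8 = 24.8; e = 24.2 − 24.8 = -0.6
x=17: ŷ = 0.8 + 3·17 = 51.8; e = 51.3 − 51.8 = -0.5
x=19: ŷ = 0.8 + 3·19 = 57.8; e = 60.2 − 57.8 = 2.4
x=27: ŷ = 0.8 + 3·27 = 81.8; e = 80.8 − 81.8 = -1
SSE = 2.89 + 0.04 + 3.24 + 0.36 + 0.25 + 5.76 + 1 = 13.54
s = √(13.54/5) = 1.6456
e/s = -1 / 1.6456 = -0.608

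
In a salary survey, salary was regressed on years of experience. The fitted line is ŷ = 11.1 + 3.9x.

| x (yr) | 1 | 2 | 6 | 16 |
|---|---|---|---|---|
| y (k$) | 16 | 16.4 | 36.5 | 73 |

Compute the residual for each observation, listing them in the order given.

x=1: ŷ = 11.1 + 3.9·1 = 15; r = 16 − 15 = 1
x=2: ŷ = 11.1 + 3.9·2 = 18.9; r = 16.4 − 18.9 = -2.5
x=6: ŷ = 11.1 + 3.9·6 = 34.5; r = 36.5 − 34.5 = 2
x=16: ŷ = 11.1 + 3.9·16 = 73.5; r = 73 − 73.5 = -0.5

1, -2.5, 2, -0.5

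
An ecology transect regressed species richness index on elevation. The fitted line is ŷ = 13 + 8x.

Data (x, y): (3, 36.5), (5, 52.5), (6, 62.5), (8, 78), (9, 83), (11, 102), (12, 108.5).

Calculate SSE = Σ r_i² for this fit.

x=3: ŷ = 13 + 8·3 = 37; r = 36.5 − 37 = -0.5
x=5: ŷ = 13 + 8·5 = 53; r = 52.5 − 53 = -0.5
x=6: ŷ = 13 + 8·6 = 61; r = 62.5 − 61 = 1.5
x=8: ŷ = 13 + 8·8 = 77; r = 78 − 77 = 1
x=9: ŷ = 13 + 8·9 = 85; r = 83 − 85 = -2
x=11: ŷ = 13 + 8·11 = 101; r = 102 − 101 = 1
x=12: ŷ = 13 + 8·12 = 109; r = 108.5 − 109 = -0.5
SSE = 0.25 + 0.25 + 2.25 + 1 + 4 + 1 + 0.25 = 9

SSE = 9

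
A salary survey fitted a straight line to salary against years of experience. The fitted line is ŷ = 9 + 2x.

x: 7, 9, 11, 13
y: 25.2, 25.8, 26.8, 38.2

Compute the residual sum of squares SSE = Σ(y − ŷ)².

x=7: ŷ = 9 + 2·7 = 23; e = 25.2 − 23 = 2.2
x=9: ŷ = 9 + 2·9 = 27; e = 25.8 − 27 = -1.2
x=11: ŷ = 9 + 2·11 = 31; e = 26.8 − 31 = -4.2
x=13: ŷ = 9 + 2·13 = 35; e = 38.2 − 35 = 3.2
SSE = 4.84 + 1.44 + 17.64 + 10.24 = 34.16

SSE = 34.16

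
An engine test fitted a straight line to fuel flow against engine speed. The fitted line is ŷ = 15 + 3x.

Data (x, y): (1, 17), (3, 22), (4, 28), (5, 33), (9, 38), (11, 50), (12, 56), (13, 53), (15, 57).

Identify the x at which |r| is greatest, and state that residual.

x = 12, r = 5

x=1: ŷ = 15 + 3·1 = 18; r = 17 − 18 = -1
x=3: ŷ = 15 + 3·3 = 24; r = 22 − 24 = -2
x=4: ŷ = 15 + 3·4 = 27; r = 28 − 27 = 1
x=5: ŷ = 15 + 3·5 = 30; r = 33 − 30 = 3
x=9: ŷ = 15 + 3·9 = 42; r = 38 − 42 = -4
x=11: ŷ = 15 + 3·11 = 48; r = 50 − 48 = 2
x=12: ŷ = 15 + 3·12 = 51; r = 56 − 51 = 5
x=13: ŷ = 15 + 3·13 = 54; r = 53 − 54 = -1
x=15: ŷ = 15 + 3·15 = 60; r = 57 − 60 = -3
Largest |r| is 5 at x = 12, residual 5.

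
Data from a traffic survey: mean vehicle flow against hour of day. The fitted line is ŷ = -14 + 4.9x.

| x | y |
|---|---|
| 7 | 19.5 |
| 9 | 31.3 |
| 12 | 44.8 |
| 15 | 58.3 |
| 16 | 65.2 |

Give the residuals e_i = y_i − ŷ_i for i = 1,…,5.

-0.8, 1.2, 0, -1.2, 0.8

x=7: ŷ = -14 + 4.9·7 = 20.3; e = 19.5 − 20.3 = -0.8
x=9: ŷ = -14 + 4.9·9 = 30.1; e = 31.3 − 30.1 = 1.2
x=12: ŷ = -14 + 4.9·12 = 44.8; e = 44.8 − 44.8 = 0
x=15: ŷ = -14 + 4.9·15 = 59.5; e = 58.3 − 59.5 = -1.2
x=16: ŷ = -14 + 4.9·16 = 64.4; e = 65.2 − 64.4 = 0.8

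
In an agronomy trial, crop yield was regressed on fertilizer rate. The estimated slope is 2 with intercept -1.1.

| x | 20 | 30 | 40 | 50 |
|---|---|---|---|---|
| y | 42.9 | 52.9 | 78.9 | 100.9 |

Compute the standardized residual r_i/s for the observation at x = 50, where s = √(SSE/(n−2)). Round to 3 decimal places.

x=20: ŷ = -1.1 + 2·20 = 38.9; r = 42.9 − 38.9 = 4
x=30: ŷ = -1.1 + 2·30 = 58.9; r = 52.9 − 58.9 = -6
x=40: ŷ = -1.1 + 2·40 = 78.9; r = 78.9 − 78.9 = 0
x=50: ŷ = -1.1 + 2·50 = 98.9; r = 100.9 − 98.9 = 2
SSE = 16 + 36 + 0 + 4 = 56
s = √(56/2) = 5.2915
r/s = 2 / 5.2915 = 0.378

0.378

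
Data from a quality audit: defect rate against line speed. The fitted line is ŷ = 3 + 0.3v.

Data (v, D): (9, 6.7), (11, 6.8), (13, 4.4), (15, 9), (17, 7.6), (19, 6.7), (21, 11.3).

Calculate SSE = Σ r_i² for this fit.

v=9: ŷ = 3 + 0.3·9 = 5.7; r = 6.7 − 5.7 = 1
v=11: ŷ = 3 + 0.3·11 = 6.3; r = 6.8 − 6.3 = 0.5
v=13: ŷ = 3 + 0.3·13 = 6.9; r = 4.4 − 6.9 = -2.5
v=15: ŷ = 3 + 0.3·15 = 7.5; r = 9 − 7.5 = 1.5
v=17: ŷ = 3 + 0.3·17 = 8.1; r = 7.6 − 8.1 = -0.5
v=19: ŷ = 3 + 0.3·19 = 8.7; r = 6.7 − 8.7 = -2
v=21: ŷ = 3 + 0.3·21 = 9.3; r = 11.3 − 9.3 = 2
SSE = 1 + 0.25 + 6.25 + 2.25 + 0.25 + 4 + 4 = 18

SSE = 18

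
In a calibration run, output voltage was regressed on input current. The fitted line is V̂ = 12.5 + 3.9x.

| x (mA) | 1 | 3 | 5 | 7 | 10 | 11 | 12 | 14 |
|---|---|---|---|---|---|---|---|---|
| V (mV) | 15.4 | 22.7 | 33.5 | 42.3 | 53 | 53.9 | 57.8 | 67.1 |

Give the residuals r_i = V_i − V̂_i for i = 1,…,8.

x=1: V̂ = 12.5 + 3.9·1 = 16.4; r = 15.4 − 16.4 = -1
x=3: V̂ = 12.5 + 3.9·3 = 24.2; r = 22.7 − 24.2 = -1.5
x=5: V̂ = 12.5 + 3.9·5 = 32; r = 33.5 − 32 = 1.5
x=7: V̂ = 12.5 + 3.9·7 = 39.8; r = 42.3 − 39.8 = 2.5
x=10: V̂ = 12.5 + 3.9·10 = 51.5; r = 53 − 51.5 = 1.5
x=11: V̂ = 12.5 + 3.9·11 = 55.4; r = 53.9 − 55.4 = -1.5
x=12: V̂ = 12.5 + 3.9·12 = 59.3; r = 57.8 − 59.3 = -1.5
x=14: V̂ = 12.5 + 3.9·14 = 67.1; r = 67.1 − 67.1 = 0

-1, -1.5, 1.5, 2.5, 1.5, -1.5, -1.5, 0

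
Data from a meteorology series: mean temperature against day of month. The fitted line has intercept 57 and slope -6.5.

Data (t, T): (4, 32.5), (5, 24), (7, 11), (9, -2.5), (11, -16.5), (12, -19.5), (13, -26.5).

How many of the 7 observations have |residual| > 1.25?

t=4: ŷ = 57 − 6.5·4 = 31; r = 32.5 − 31 = 1.5
t=5: ŷ = 57 − 6.5·5 = 24.5; r = 24 − 24.5 = -0.5
t=7: ŷ = 57 − 6.5·7 = 11.5; r = 11 − 11.5 = -0.5
t=9: ŷ = 57 − 6.5·9 = -1.5; r = -2.5 − (-1.5) = -1
t=11: ŷ = 57 − 6.5·11 = -14.5; r = -16.5 − (-14.5) = -2
t=12: ŷ = 57 − 6.5·12 = -21; r = -19.5 − (-21) = 1.5
t=13: ŷ = 57 − 6.5·13 = -27.5; r = -26.5 − (-27.5) = 1
|r| > 1.25: t=4 (|r|=1.5), t=11 (|r|=2), t=12 (|r|=1.5) → 3

3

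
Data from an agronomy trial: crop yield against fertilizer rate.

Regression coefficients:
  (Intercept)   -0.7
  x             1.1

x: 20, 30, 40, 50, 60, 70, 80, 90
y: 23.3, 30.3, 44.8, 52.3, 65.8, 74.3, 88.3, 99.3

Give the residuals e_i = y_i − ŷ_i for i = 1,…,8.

x=20: ŷ = -0.7 + 1.1·20 = 21.3; e = 23.3 − 21.3 = 2
x=30: ŷ = -0.7 + 1.1·30 = 32.3; e = 30.3 − 32.3 = -2
x=40: ŷ = -0.7 + 1.1·40 = 43.3; e = 44.8 − 43.3 = 1.5
x=50: ŷ = -0.7 + 1.1·50 = 54.3; e = 52.3 − 54.3 = -2
x=60: ŷ = -0.7 + 1.1·60 = 65.3; e = 65.8 − 65.3 = 0.5
x=70: ŷ = -0.7 + 1.1·70 = 76.3; e = 74.3 − 76.3 = -2
x=80: ŷ = -0.7 + 1.1·80 = 87.3; e = 88.3 − 87.3 = 1
x=90: ŷ = -0.7 + 1.1·90 = 98.3; e = 99.3 − 98.3 = 1

2, -2, 1.5, -2, 0.5, -2, 1, 1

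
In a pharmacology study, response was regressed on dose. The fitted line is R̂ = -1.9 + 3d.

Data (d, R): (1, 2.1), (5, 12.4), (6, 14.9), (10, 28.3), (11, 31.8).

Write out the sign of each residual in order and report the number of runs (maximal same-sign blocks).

d=1: R̂ = -1.9 + 3·1 = 1.1; e = 2.1 − 1.1 = 1
d=5: R̂ = -1.9 + 3·5 = 13.1; e = 12.4 − 13.1 = -0.7
d=6: R̂ = -1.9 + 3·6 = 16.1; e = 14.9 − 16.1 = -1.2
d=10: R̂ = -1.9 + 3·10 = 28.1; e = 28.3 − 28.1 = 0.2
d=11: R̂ = -1.9 + 3·11 = 31.1; e = 31.8 − 31.1 = 0.7
Signs: + − − + +
Runs: +×1, −×2, +×2 → 3

3 runs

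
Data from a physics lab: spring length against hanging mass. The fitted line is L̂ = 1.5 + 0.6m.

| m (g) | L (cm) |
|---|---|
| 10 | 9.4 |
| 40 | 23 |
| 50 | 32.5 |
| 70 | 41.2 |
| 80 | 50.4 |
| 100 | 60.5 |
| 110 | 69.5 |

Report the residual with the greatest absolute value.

m=10: L̂ = 1.5 + 0.6·10 = 7.5; r = 9.4 − 7.5 = 1.9
m=40: L̂ = 1.5 + 0.6·40 = 25.5; r = 23 − 25.5 = -2.5
m=50: L̂ = 1.5 + 0.6·50 = 31.5; r = 32.5 − 31.5 = 1
m=70: L̂ = 1.5 + 0.6·70 = 43.5; r = 41.2 − 43.5 = -2.3
m=80: L̂ = 1.5 + 0.6·80 = 49.5; r = 50.4 − 49.5 = 0.9
m=100: L̂ = 1.5 + 0.6·100 = 61.5; r = 60.5 − 61.5 = -1
m=110: L̂ = 1.5 + 0.6·110 = 67.5; r = 69.5 − 67.5 = 2
Largest |r| is 2.5 at m = 40, residual -2.5.

r = -2.5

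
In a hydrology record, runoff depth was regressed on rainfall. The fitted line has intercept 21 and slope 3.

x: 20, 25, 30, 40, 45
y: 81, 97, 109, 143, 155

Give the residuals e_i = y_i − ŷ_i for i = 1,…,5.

x=20: ŷ = 21 + 3·20 = 81; e = 81 − 81 = 0
x=25: ŷ = 21 + 3·25 = 96; e = 97 − 96 = 1
x=30: ŷ = 21 + 3·30 = 111; e = 109 − 111 = -2
x=40: ŷ = 21 + 3·40 = 141; e = 143 − 141 = 2
x=45: ŷ = 21 + 3·45 = 156; e = 155 − 156 = -1

0, 1, -2, 2, -1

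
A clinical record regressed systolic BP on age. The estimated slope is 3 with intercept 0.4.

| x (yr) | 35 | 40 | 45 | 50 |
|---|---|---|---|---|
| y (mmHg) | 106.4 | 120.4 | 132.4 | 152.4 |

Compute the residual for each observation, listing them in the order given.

1, 0, -3, 2

x=35: ŷ = 0.4 + 3·35 = 105.4; e = 106.4 − 105.4 = 1
x=40: ŷ = 0.4 + 3·40 = 120.4; e = 120.4 − 120.4 = 0
x=45: ŷ = 0.4 + 3·45 = 135.4; e = 132.4 − 135.4 = -3
x=50: ŷ = 0.4 + 3·50 = 150.4; e = 152.4 − 150.4 = 2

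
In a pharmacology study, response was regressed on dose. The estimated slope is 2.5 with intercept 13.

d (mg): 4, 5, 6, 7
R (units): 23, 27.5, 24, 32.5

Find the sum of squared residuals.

d=4: R̂ = 13 + 2.5·4 = 23; e = 23 − 23 = 0
d=5: R̂ = 13 + 2.5·5 = 25.5; e = 27.5 − 25.5 = 2
d=6: R̂ = 13 + 2.5·6 = 28; e = 24 − 28 = -4
d=7: R̂ = 13 + 2.5·7 = 30.5; e = 32.5 − 30.5 = 2
SSE = 0 + 4 + 16 + 4 = 24

SSE = 24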